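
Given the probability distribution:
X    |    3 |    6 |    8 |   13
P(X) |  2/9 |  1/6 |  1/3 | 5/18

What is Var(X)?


E[X] = 143/18
E[X²] = 1373/18
Var(X) = E[X²] - (E[X])² = 1373/18 - 20449/324 = 4265/324

Var(X) = 4265/324 ≈ 13.1636


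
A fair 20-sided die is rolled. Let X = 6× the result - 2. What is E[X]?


E[die] = (1+20)/2 = 21/2
E[X] = 6×21/2 - 2 = 61

E[X] = 61


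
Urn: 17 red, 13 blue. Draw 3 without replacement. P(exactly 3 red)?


Hypergeometric: C(17,3)×C(13,0)/C(30,3)
= 680×1/4060 = 34/203

P(X=3) = 34/203 ≈ 16.75%


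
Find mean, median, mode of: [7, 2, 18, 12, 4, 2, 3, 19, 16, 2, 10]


Sorted: [2, 2, 2, 3, 4, 7, 10, 12, 16, 18, 19]
Mean = 95/11
Median = 7
Freq: {7: 1, 2: 3, 18: 1, 12: 1, 4: 1, 3: 1, 19: 1, 16: 1, 10: 1}
Mode: [2]

Mean=95/11, Median=7, Mode=2


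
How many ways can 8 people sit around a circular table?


Circular arrangements of 8 distinct objects: fix one position to break rotational symmetry.
(n-1)! = 7! = 5040

5040


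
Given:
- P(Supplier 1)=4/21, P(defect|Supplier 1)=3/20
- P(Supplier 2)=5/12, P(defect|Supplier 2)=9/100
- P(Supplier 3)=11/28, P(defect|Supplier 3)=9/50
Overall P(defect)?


P(B) = Σ P(B|Aᵢ)×P(Aᵢ)
  3/20×4/21 = 1/35
  9/100×5/12 = 3/80
  9/50×11/28 = 99/1400
Sum = 383/2800

P(defect) = 383/2800 ≈ 13.68%


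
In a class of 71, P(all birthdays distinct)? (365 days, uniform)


P(all different) = Π(365-i)/365 for i=0..70
= (365/365)×(364/365)×...×(295/365)
= 0.000679

P ≈ 0.0007 ≈ 0.07%


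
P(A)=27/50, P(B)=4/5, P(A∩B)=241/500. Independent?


P(A)×P(B) = 54/125
P(A∩B) = 241/500
Not equal → NOT independent

No, not independent


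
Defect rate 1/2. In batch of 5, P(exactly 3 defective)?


Binomial: P(X=3) = C(5,3)×p^3×(1-p)^2
= 10 × 1/8 × 1/4 = 5/16

P(X=3) = 5/16 ≈ 31.25%


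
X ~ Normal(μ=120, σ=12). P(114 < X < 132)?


z₁=(114-120)/12=-0.5, z₂=(132-120)/12=1.0
P = Φ(1.0) - Φ(-0.5) = 0.841345 - 0.308538 = 0.532807 ≈ 0.5328

P(114 < X < 132) ≈ 0.5328


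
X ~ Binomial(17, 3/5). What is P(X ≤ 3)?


P(X ≤ 3) = Σ P(X=i) for i=0..3
P(X=0) = 131072/762939453125
P(X=1) = 3342336/762939453125
P(X=2) = 40108032/762939453125
P(X=3) = 60162048/152587890625
Sum = 68878336/152587890625

P(X ≤ 3) = 68878336/152587890625 ≈ 0.05%


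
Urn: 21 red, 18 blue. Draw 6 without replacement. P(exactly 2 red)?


Hypergeometric: C(21,2)×C(18,4)/C(39,6)
= 210×3060/3262623 = 1800/9139

P(X=2) = 1800/9139 ≈ 19.70%


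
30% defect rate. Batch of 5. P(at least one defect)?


P(all good) = (7/10)^5 = 16807/100000
P(≥1 defect) = 83193/100000

P = 83193/100000 ≈ 83.19%


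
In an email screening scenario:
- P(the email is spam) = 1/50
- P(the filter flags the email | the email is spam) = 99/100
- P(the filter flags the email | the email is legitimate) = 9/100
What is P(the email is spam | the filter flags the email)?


Using Bayes' theorem:
P(A|B) = P(B|A)·P(A) / P(B)

P(the filter flags the email) = 99/100 × 1/50 + 9/100 × 49/50
= 99/5000 + 441/5000 = 27/250

P(the email is spam|the filter flags the email) = (99/5000) / (27/250) = 11/60

P(the email is spam|the filter flags the email) = 11/60 ≈ 18.33%


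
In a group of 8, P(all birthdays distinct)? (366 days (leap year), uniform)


P(all different) = Π(366-i)/366 for i=0..7
= (366/366)×(365/366)×...×(359/366)
= 0.925861

P ≈ 0.9259 ≈ 92.59%


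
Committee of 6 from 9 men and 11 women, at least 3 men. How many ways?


Count by #men:
  3M,3W: C(9,3)×C(11,3)=13860
  4M,2W: C(9,4)×C(11,2)=6930
  5M,1W: C(9,5)×C(11,1)=1386
  6M,0W: C(9,6)×C(11,0)=84
Total = 22260

22260


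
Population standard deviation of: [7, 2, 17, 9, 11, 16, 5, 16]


Mean = 83/8
  (7-83/8)²=729/64
  (2-83/8)²=4489/64
  (17-83/8)²=2809/64
  (9-83/8)²=121/64
  (11-83/8)²=25/64
  (16-83/8)²=2025/64
  (5-83/8)²=1849/64
  (16-83/8)²=2025/64
Σ(x-μ)² = 1759/8
σ² = (1759/8)/8 = 1759/64

σ = √(1759/64) ≈ 5.2426


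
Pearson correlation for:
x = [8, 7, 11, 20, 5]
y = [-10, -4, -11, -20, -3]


n=5, Σx=51, Σy=-48, Σxy=-644, Σx²=659, Σy²=646
r = (5×(-644) - 51×(-48))/√((5×659 - 51²)(5×646 - (-48)²))
= -772/√(694×926) = -772/√642644 ≈ -772/801.6508 ≈ -0.9630

r ≈ -0.9630


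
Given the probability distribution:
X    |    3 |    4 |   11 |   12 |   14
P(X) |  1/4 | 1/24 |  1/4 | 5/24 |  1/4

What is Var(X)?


E[X] = 29/3
E[X²] = 673/6
Var(X) = E[X²] - (E[X])² = 673/6 - 841/9 = 337/18

Var(X) = 337/18 ≈ 18.7222


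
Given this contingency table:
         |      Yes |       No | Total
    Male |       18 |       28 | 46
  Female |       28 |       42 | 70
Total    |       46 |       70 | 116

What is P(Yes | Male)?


P(Yes | Male) = 18/(18+28) = 18/46 = 9/23

P(Yes|Male) = 9/23 ≈ 39.13%


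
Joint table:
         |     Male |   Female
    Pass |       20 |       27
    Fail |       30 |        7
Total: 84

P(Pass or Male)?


P(Pass∨Male) = P(Pass) + P(Male) - P(Pass∧Male)
= (47 + 50 - 20)/84 = 77/84 = 11/12

P = 11/12 ≈ 91.67%


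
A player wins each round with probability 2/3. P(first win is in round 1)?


Geometric: P(X=1) = (1-p)^(k-1)×p = (1/3)^0×2/3 = 2/3

P(X=1) = 2/3 ≈ 66.67%


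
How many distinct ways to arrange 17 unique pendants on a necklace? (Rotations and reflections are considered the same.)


Free circular arrangements: rotations and reflections both identified.
(n-1)!/2 = 16!/2 = 20922789888000/2 = 10461394944000

10461394944000


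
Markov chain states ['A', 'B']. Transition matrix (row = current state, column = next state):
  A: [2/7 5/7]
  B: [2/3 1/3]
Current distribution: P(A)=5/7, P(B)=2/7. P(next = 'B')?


P(next=B) = Σᵢ P(now=i)×P(i→B)
= 5/7×5/7 + 2/7×1/3
= 25/49 + 2/21 = 89/147

P = 89/147 ≈ 0.6054


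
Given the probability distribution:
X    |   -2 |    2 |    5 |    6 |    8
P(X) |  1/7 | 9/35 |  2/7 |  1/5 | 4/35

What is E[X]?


E[X] = Σ x·P(X=x)
= (-2)×(1/7) + (2)×(9/35) + (5)×(2/7) + (6)×(1/5) + (8)×(4/35)
= 132/35

E[X] = 132/35


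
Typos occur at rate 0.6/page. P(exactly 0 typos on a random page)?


Poisson(λ=0.6): P(X=0) = e^(-λ)×λ^k/k!
= e^(-0.6) × 0.6^0 / 0!
≈ 0.5488116361 × 1 / 1 ≈ 0.548812

P(X=0) ≈ 0.548812 ≈ 54.88%


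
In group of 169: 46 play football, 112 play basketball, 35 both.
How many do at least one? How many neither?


|A∪B| = 46+112-35 = 123
Neither = 169-123 = 46

At least one: 123; Neither: 46


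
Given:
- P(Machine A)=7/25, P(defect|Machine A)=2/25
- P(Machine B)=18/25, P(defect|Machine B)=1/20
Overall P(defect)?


P(B) = Σ P(B|Aᵢ)×P(Aᵢ)
  2/25×7/25 = 14/625
  1/20×18/25 = 9/250
Sum = 73/1250

P(defect) = 73/1250 ≈ 5.84%


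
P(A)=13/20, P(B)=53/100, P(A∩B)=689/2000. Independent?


P(A)×P(B) = 689/2000
P(A∩B) = 689/2000
Equal ✓ → Independent

Yes, independent


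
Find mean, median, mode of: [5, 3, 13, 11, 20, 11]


Sorted: [3, 5, 11, 11, 13, 20]
Mean = 63/6 = 21/2
Median = 11
Freq: {5: 1, 3: 1, 13: 1, 11: 2, 20: 1}
Mode: [11]

Mean=21/2, Median=11, Mode=11


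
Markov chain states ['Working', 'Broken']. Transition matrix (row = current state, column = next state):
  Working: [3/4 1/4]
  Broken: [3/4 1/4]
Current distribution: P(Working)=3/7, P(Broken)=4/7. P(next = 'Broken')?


P(next=Broken) = Σᵢ P(now=i)×P(i→Broken)
= 3/7×1/4 + 4/7×1/4
= 3/28 + 1/7 = 1/4

P = 1/4 ≈ 0.2500


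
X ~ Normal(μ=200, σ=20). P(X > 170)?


z = (170-200)/20 = -1.5
P(X > 170) = 1 - P(Z ≤ -1.5) = 1 - 0.0668 = 0.9332

P(X > 170) ≈ 0.9332


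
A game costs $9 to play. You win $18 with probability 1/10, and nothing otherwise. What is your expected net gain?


E[gain] = (18-9)×1/10 + (-9)×9/10
= 9/10 - 81/10 = -36/5

Expected net gain = $-36/5 ≈ $-7.20


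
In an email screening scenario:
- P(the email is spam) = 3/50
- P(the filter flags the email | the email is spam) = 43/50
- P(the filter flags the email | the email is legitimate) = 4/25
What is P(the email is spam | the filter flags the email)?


Using Bayes' theorem:
P(A|B) = P(B|A)·P(A) / P(B)

P(the filter flags the email) = 43/50 × 3/50 + 4/25 × 47/50
= 129/2500 + 94/625 = 101/500

P(the email is spam|the filter flags the email) = (129/2500) / (101/500) = 129/505

P(the email is spam|the filter flags the email) = 129/505 ≈ 25.54%


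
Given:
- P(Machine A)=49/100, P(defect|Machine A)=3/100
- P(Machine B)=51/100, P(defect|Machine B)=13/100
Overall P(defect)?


P(B) = Σ P(B|Aᵢ)×P(Aᵢ)
  3/100×49/100 = 147/10000
  13/100×51/100 = 663/10000
Sum = 81/1000

P(defect) = 81/1000 ≈ 8.10%


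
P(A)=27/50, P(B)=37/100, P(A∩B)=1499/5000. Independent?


P(A)×P(B) = 999/5000
P(A∩B) = 1499/5000
Not equal → NOT independent

No, not independent


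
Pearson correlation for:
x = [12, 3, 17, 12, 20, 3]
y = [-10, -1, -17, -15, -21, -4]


n=6, Σx=67, Σy=-68, Σxy=-1024, Σx²=995, Σy²=1072
r = (6×(-1024) - 67×(-68))/√((6×995 - 67²)(6×1072 - (-68)²))
= -1588/√(1481×1808) = -1588/√2677648 ≈ -1588/1636.3520 ≈ -0.9705

r ≈ -0.9705


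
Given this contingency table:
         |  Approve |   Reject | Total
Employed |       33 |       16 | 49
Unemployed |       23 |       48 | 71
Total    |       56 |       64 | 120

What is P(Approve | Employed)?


P(Approve | Employed) = 33/(33+16) = 33/49

P(Approve|Employed) = 33/49 ≈ 67.35%


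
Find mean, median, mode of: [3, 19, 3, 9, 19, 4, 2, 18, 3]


Sorted: [2, 3, 3, 3, 4, 9, 18, 19, 19]
Mean = 80/9
Median = 4
Freq: {3: 3, 19: 2, 9: 1, 4: 1, 2: 1, 18: 1}
Mode: [3]

Mean=80/9, Median=4, Mode=3


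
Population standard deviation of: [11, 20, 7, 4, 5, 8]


Mean = 55/6
  (11-55/6)²=121/36
  (20-55/6)²=4225/36
  (7-55/6)²=169/36
  (4-55/6)²=961/36
  (5-55/6)²=625/36
  (8-55/6)²=49/36
Σ(x-μ)² = 1025/6
σ² = (1025/6)/6 = 1025/36

σ = √(1025/36) ≈ 5.3359


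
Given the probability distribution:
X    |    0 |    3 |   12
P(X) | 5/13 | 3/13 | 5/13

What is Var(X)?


E[X] = 69/13
E[X²] = 747/13
Var(X) = E[X²] - (E[X])² = 747/13 - 4761/169 = 4950/169

Var(X) = 4950/169 ≈ 29.2899


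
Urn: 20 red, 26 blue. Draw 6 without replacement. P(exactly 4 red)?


Hypergeometric: C(20,4)×C(26,2)/C(46,6)
= 4845×325/9366819 = 524875/3122273

P(X=4) = 524875/3122273 ≈ 16.81%


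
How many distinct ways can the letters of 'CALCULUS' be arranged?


Letters: 8, freq: {'C': 2, 'A': 1, 'L': 2, 'U': 2, 'S': 1}
8!/(2!×1!×2!×2!×1!) = 40320/8 = 5040

5040


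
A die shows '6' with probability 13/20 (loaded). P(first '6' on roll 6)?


Geometric: P(X=6) = (1-p)^(k-1)×p = (7/20)^5×13/20 = 218491/64000000

P(X=6) = 218491/64000000 ≈ 0.34%


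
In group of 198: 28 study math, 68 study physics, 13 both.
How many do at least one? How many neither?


|A∪B| = 28+68-13 = 83
Neither = 198-83 = 115

At least one: 83; Neither: 115


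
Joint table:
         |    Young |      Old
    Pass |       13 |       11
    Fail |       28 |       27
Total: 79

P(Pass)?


P(Pass) = (13+11)/79 = 24/79

P(Pass) = 24/79 ≈ 30.38%


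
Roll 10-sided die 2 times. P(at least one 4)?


P(no 4)^2 = (9/10)^2 = 81/100
P(≥1) = 1 - 81/100 = 19/100

P = 19/100 ≈ 19.00%


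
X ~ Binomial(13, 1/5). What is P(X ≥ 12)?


P(X ≥ 12) = Σ P(X=i) for i=12..13
P(X=12) = 52/1220703125
P(X=13) = 1/1220703125
Sum = 53/1220703125

P(X ≥ 12) = 53/1220703125 ≈ 0.00%


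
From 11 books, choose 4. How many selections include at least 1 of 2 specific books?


Complement: C(11,4) - C(9,4) = 330 - 126 = 204

204


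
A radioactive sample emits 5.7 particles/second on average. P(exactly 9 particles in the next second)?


Poisson(λ=5.7): P(X=9) = e^(-λ)×λ^k/k!
= e^(-5.7) × 5.7^9 / 9!
≈ 0.003345965457 × 6351461.95538 / 362880 ≈ 0.058564

P(X=9) ≈ 0.058564 ≈ 5.86%


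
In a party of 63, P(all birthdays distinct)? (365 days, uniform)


P(all different) = Π(365-i)/365 for i=0..62
= (365/365)×(364/365)×...×(303/365)
= 0.003396

P ≈ 0.0034 ≈ 0.34%


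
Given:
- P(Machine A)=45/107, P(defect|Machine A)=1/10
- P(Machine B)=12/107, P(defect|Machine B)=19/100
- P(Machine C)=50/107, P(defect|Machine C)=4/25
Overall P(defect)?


P(B) = Σ P(B|Aᵢ)×P(Aᵢ)
  1/10×45/107 = 9/214
  19/100×12/107 = 57/2675
  4/25×50/107 = 8/107
Sum = 739/5350

P(defect) = 739/5350 ≈ 13.81%


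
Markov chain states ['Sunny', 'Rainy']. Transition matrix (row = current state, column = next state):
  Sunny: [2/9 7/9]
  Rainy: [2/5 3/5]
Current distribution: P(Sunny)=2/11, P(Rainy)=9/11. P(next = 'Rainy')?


P(next=Rainy) = Σᵢ P(now=i)×P(i→Rainy)
= 2/11×7/9 + 9/11×3/5
= 14/99 + 27/55 = 313/495

P = 313/495 ≈ 0.6323


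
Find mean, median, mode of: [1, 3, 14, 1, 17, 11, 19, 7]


Sorted: [1, 1, 3, 7, 11, 14, 17, 19]
Mean = 73/8
Median = 9
Freq: {1: 2, 3: 1, 14: 1, 17: 1, 11: 1, 19: 1, 7: 1}
Mode: [1]

Mean=73/8, Median=9, Mode=1


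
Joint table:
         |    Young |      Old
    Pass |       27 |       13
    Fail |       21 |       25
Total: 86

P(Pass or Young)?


P(Pass∨Young) = P(Pass) + P(Young) - P(Pass∧Young)
= (40 + 48 - 27)/86 = 61/86

P = 61/86 ≈ 70.93%


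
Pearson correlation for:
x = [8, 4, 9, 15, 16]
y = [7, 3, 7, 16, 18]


n=5, Σx=52, Σy=51, Σxy=659, Σx²=642, Σy²=687
r = (5×659 - 52×51)/√((5×642 - 52²)(5×687 - 51²))
= 643/√(506×834) = 643/√422004 ≈ 643/649.6183 ≈ 0.9898

r ≈ 0.9898


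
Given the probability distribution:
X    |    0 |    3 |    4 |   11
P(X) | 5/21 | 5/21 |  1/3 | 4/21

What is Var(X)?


E[X] = 29/7
E[X²] = 641/21
Var(X) = E[X²] - (E[X])² = 641/21 - 841/49 = 1964/147

Var(X) = 1964/147 ≈ 13.3605


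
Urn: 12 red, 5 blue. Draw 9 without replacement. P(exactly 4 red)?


Hypergeometric: C(12,4)×C(5,5)/C(17,9)
= 495×1/24310 = 9/442

P(X=4) = 9/442 ≈ 2.04%


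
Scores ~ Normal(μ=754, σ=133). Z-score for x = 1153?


z = (x - μ)/σ = (1153 - 754)/133 = 3.0

z = 3.0


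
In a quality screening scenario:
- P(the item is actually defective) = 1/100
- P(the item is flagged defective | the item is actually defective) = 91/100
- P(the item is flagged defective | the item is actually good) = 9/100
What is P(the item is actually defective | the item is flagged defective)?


Using Bayes' theorem:
P(A|B) = P(B|A)·P(A) / P(B)

P(the item is flagged defective) = 91/100 × 1/100 + 9/100 × 99/100
= 91/10000 + 891/10000 = 491/5000

P(the item is actually defective|the item is flagged defective) = (91/10000) / (491/5000) = 91/982

P(the item is actually defective|the item is flagged defective) = 91/982 ≈ 9.27%


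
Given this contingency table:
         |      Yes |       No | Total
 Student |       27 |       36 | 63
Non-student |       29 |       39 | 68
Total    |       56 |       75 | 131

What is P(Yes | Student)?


P(Yes | Student) = 27/(27+36) = 27/63 = 3/7

P(Yes|Student) = 3/7 ≈ 42.86%


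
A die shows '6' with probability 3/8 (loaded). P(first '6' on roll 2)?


Geometric: P(X=2) = (1-p)^(k-1)×p = (5/8)^1×3/8 = 15/64

P(X=2) = 15/64 ≈ 23.44%


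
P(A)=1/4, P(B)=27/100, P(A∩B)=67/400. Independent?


P(A)×P(B) = 27/400
P(A∩B) = 67/400
Not equal → NOT independent

No, not independent


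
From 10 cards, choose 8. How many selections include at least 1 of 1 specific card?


Complement: C(10,8) - C(9,8) = 45 - 9 = 36

36


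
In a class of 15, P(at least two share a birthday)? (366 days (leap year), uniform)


P(all different) = Π(366-i)/366 for i=0..14
= 0.747702
P(match) = 1 - 0.747702 = 0.252298

P ≈ 0.2523 ≈ 25.23%


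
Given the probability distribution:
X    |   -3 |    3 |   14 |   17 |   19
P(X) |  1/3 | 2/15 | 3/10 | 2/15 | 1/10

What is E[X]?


E[X] = Σ x·P(X=x)
= (-3)×(1/3) + (3)×(2/15) + (14)×(3/10) + (17)×(2/15) + (19)×(1/10)
= 233/30

E[X] = 233/30


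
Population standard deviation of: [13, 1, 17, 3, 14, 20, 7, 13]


Mean = 88/8 = 11
  (13-11)²=4
  (1-11)²=100
  (17-11)²=36
  (3-11)²=64
  (14-11)²=9
  (20-11)²=81
  (7-11)²=16
  (13-11)²=4
Σ(x-μ)² = 314
σ² = 314/8 = 157/4

σ = √(157/4) ≈ 6.2650


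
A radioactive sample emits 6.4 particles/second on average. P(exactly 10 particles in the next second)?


Poisson(λ=6.4): P(X=10) = e^(-λ)×λ^k/k!
= e^(-6.4) × 6.4^10 / 10!
≈ 0.001661557273 × 115292150.461 / 3628800 ≈ 0.052790

P(X=10) ≈ 0.052790 ≈ 5.28%


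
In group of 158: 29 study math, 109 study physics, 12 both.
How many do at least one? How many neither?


|A∪B| = 29+109-12 = 126
Neither = 158-126 = 32

At least one: 126; Neither: 32


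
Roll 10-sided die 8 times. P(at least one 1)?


P(no 1)^8 = (9/10)^8 = 43046721/100000000
P(≥1) = 1 - 43046721/100000000 = 56953279/100000000

P = 56953279/100000000 ≈ 56.95%


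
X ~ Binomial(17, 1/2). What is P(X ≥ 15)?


P(X ≥ 15) = Σ P(X=i) for i=15..17
P(X=15) = 17/16384
P(X=16) = 17/131072
P(X=17) = 1/131072
Sum = 77/65536

P(X ≥ 15) = 77/65536 ≈ 0.12%


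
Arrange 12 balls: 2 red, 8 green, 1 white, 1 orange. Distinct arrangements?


12!/(2!×8!×1!×1!) = 5940

5940


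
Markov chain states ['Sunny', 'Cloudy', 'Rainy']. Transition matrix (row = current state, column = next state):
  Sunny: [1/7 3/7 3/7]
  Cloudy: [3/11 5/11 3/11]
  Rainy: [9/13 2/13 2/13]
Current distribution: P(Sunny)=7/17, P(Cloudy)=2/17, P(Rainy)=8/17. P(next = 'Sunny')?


P(next=Sunny) = Σᵢ P(now=i)×P(i→Sunny)
= 7/17×1/7 + 2/17×3/11 + 8/17×9/13
= 1/17 + 6/187 + 72/221 = 1013/2431

P = 1013/2431 ≈ 0.4167


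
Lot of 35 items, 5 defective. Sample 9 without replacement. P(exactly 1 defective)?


Hypergeometric: C(5,1)×C(30,8)/C(35,9)
= 5×5852925/70607460 = 67275/162316

P(X=1) = 67275/162316 ≈ 41.45%


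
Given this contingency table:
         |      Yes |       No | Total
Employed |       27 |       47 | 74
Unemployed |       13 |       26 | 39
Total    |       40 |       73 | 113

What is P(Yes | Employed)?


P(Yes | Employed) = 27/(27+47) = 27/74

P(Yes|Employed) = 27/74 ≈ 36.49%


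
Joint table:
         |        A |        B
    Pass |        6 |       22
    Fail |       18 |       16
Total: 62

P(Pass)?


P(Pass) = (6+22)/62 = 28/62 = 14/31

P(Pass) = 14/31 ≈ 45.16%


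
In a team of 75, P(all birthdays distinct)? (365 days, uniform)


P(all different) = Π(365-i)/365 for i=0..74
= (365/365)×(364/365)×...×(291/365)
= 0.000280

P ≈ 0.0003 ≈ 0.03%


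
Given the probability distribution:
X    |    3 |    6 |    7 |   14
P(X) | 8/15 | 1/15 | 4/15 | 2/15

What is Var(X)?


E[X] = 86/15
E[X²] = 232/5
Var(X) = E[X²] - (E[X])² = 232/5 - 7396/225 = 3044/225

Var(X) = 3044/225 ≈ 13.5289


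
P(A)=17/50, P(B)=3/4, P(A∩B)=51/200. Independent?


P(A)×P(B) = 51/200
P(A∩B) = 51/200
Equal ✓ → Independent

Yes, independent


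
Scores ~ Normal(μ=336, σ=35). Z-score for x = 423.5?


z = (x - μ)/σ = (423.5 - 336)/35 = 2.5

z = 2.5


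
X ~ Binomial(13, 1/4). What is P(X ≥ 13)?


P(X ≥ 13) = Σ P(X=i) for i=13..13
P(X=13) = 1/67108864
Sum = 1/67108864

P(X ≥ 13) = 1/67108864 ≈ 0.00%


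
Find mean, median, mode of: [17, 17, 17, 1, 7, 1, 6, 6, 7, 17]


Sorted: [1, 1, 6, 6, 7, 7, 17, 17, 17, 17]
Mean = 96/10 = 48/5
Median = 7
Freq: {17: 4, 1: 2, 7: 2, 6: 2}
Mode: [17]

Mean=48/5, Median=7, Mode=17


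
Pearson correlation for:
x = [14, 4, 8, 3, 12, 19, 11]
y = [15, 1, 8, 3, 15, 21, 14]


n=7, Σx=71, Σy=77, Σxy=1020, Σx²=911, Σy²=1161
r = (7×1020 - 71×77)/√((7×911 - 71²)(7×1161 - 77²))
= 1673/√(1336×2198) = 1673/√2936528 ≈ 1673/1713.6301 ≈ 0.9763

r ≈ 0.9763


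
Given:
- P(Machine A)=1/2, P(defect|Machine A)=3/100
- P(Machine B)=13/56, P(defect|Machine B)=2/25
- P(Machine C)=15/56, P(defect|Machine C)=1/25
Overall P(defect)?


P(B) = Σ P(B|Aᵢ)×P(Aᵢ)
  3/100×1/2 = 3/200
  2/25×13/56 = 13/700
  1/25×15/56 = 3/280
Sum = 31/700

P(defect) = 31/700 ≈ 4.43%


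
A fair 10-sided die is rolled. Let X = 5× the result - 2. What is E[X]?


E[die] = (1+10)/2 = 11/2
E[X] = 5×11/2 - 2 = 51/2

E[X] = 51/2


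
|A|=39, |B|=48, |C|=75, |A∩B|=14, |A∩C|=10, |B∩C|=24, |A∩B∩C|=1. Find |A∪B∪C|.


|A∪B∪C| = 39+48+75-14-10-24+1 = 115

|A∪B∪C| = 115


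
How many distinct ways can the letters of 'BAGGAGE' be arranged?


Letters: 7, freq: {'B': 1, 'A': 2, 'G': 3, 'E': 1}
7!/(1!×2!×3!×1!) = 5040/12 = 420

420


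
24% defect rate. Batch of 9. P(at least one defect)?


P(all good) = (19/25)^9 = 322687697779/3814697265625
P(≥1 defect) = 3492009567846/3814697265625

P = 3492009567846/3814697265625 ≈ 91.54%


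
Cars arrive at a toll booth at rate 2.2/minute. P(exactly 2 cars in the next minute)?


Poisson(λ=2.2): P(X=2) = e^(-λ)×λ^k/k!
= e^(-2.2) × 2.2^2 / 2!
≈ 0.1108031584 × 4.84 / 2 ≈ 0.268144

P(X=2) ≈ 0.268144 ≈ 26.81%


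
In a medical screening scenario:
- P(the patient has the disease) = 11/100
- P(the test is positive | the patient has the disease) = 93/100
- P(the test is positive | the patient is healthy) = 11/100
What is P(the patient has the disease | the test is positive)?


Using Bayes' theorem:
P(A|B) = P(B|A)·P(A) / P(B)

P(the test is positive) = 93/100 × 11/100 + 11/100 × 89/100
= 1023/10000 + 979/10000 = 1001/5000

P(the patient has the disease|the test is positive) = (1023/10000) / (1001/5000) = 93/182

P(the patient has the disease|the test is positive) = 93/182 ≈ 51.10%


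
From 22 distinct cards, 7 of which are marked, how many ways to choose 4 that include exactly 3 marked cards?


Choose 3 of the 7 marked cards and 1 of the other 15 cards:
C(7,3)×C(15,1) = 35×15 = 525

525


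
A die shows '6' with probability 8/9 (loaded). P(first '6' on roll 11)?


Geometric: P(X=11) = (1-p)^(k-1)×p = (1/9)^10×8/9 = 8/31381059609

P(X=11) = 8/31381059609 ≈ 0.00%


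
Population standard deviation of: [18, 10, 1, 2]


Mean = 31/4
  (18-31/4)²=1681/16
  (10-31/4)²=81/16
  (1-31/4)²=729/16
  (2-31/4)²=529/16
Σ(x-μ)² = 755/4
σ² = (755/4)/4 = 755/16

σ = √(755/16) ≈ 6.8693


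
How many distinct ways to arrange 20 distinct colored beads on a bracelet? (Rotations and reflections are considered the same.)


Free circular arrangements: rotations and reflections both identified.
(n-1)!/2 = 19!/2 = 121645100408832000/2 = 60822550204416000

60822550204416000


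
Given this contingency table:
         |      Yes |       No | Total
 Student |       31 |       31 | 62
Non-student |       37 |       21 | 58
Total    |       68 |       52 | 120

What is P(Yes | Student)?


P(Yes | Student) = 31/(31+31) = 31/62 = 1/2

P(Yes|Student) = 1/2 ≈ 50.00%


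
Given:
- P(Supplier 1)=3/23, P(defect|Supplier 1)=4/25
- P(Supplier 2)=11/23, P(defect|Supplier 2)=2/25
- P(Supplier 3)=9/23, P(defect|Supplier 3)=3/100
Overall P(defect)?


P(B) = Σ P(B|Aᵢ)×P(Aᵢ)
  4/25×3/23 = 12/575
  2/25×11/23 = 22/575
  3/100×9/23 = 27/2300
Sum = 163/2300

P(defect) = 163/2300 ≈ 7.09%


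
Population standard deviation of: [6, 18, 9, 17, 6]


Mean = 56/5
  (6-56/5)²=676/25
  (18-56/5)²=1156/25
  (9-56/5)²=121/25
  (17-56/5)²=841/25
  (6-56/5)²=676/25
Σ(x-μ)² = 694/5
σ² = (694/5)/5 = 694/25

σ = √(694/25) ≈ 5.2688


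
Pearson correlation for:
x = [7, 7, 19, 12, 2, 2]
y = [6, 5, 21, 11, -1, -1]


n=6, Σx=49, Σy=41, Σxy=604, Σx²=611, Σy²=625
r = (6×604 - 49×41)/√((6×611 - 49²)(6×625 - 41²))
= 1615/√(1265×2069) = 1615/√2617285 ≈ 1615/1617.8025 ≈ 0.9983

r ≈ 0.9983


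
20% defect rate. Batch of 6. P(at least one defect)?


P(all good) = (4/5)^6 = 4096/15625
P(≥1 defect) = 11529/15625

P = 11529/15625 ≈ 73.79%


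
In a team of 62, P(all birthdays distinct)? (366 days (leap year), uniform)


P(all different) = Π(366-i)/366 for i=0..61
= (366/366)×(365/366)×...×(305/366)
= 0.004156

P ≈ 0.0042 ≈ 0.42%


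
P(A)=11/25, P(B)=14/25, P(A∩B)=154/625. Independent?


P(A)×P(B) = 154/625
P(A∩B) = 154/625
Equal ✓ → Independent

Yes, independent


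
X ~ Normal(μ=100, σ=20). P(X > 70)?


z = (70-100)/20 = -1.5
P(X > 70) = 1 - P(Z ≤ -1.5) = 1 - 0.0668 = 0.9332

P(X > 70) ≈ 0.9332


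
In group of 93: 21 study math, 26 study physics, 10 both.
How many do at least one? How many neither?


|A∪B| = 21+26-10 = 37
Neither = 93-37 = 56

At least one: 37; Neither: 56


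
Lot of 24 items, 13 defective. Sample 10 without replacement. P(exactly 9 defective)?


Hypergeometric: C(13,9)×C(11,1)/C(24,10)
= 715×11/1961256 = 715/178296

P(X=9) = 715/178296 ≈ 0.40%


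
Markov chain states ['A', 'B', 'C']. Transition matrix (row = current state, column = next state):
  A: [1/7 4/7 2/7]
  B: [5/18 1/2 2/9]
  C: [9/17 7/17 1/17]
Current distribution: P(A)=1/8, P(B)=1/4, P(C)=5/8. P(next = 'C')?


P(next=C) = Σᵢ P(now=i)×P(i→C)
= 1/8×2/7 + 1/4×2/9 + 5/8×1/17
= 1/28 + 1/18 + 5/136 = 1097/8568

P = 1097/8568 ≈ 0.1280


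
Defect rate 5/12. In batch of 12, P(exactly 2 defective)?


Binomial: P(X=2) = C(12,2)×p^2×(1-p)^10
= 66 × 25/144 × 282475249/61917364224 = 77680693475/1486016741376

P(X=2) = 77680693475/1486016741376 ≈ 5.23%


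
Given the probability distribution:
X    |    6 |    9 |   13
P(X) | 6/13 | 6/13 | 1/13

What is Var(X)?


E[X] = 103/13
E[X²] = 67
Var(X) = E[X²] - (E[X])² = 67 - 10609/169 = 714/169

Var(X) = 714/169 ≈ 4.2249


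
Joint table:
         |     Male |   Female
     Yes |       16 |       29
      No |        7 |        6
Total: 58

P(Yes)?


P(Yes) = (16+29)/58 = 45/58

P(Yes) = 45/58 ≈ 77.59%


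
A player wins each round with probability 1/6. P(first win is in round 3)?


Geometric: P(X=3) = (1-p)^(k-1)×p = (5/6)^2×1/6 = 25/216

P(X=3) = 25/216 ≈ 11.57%


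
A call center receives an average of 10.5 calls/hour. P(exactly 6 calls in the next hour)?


Poisson(λ=10.5): P(X=6) = e^(-λ)×λ^k/k!
= e^(-10.5) × 10.5^6 / 6!
≈ 2.753644935e-05 × 1340095.64062 / 720 ≈ 0.051252

P(X=6) ≈ 0.051252 ≈ 5.13%


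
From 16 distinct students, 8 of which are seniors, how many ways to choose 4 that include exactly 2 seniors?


Choose 2 of the 8 seniors and 2 of the other 8 students:
C(8,2)×C(8,2) = 28×28 = 784

784


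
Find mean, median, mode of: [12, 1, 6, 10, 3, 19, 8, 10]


Sorted: [1, 3, 6, 8, 10, 10, 12, 19]
Mean = 69/8
Median = 9
Freq: {12: 1, 1: 1, 6: 1, 10: 2, 3: 1, 19: 1, 8: 1}
Mode: [10]

Mean=69/8, Median=9, Mode=10


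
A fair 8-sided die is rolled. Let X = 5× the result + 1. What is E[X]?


E[die] = (1+8)/2 = 9/2
E[X] = 5×9/2 + 1 = 47/2

E[X] = 47/2


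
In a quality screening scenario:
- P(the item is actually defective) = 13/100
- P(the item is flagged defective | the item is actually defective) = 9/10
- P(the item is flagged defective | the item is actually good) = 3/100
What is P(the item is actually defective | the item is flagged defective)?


Using Bayes' theorem:
P(A|B) = P(B|A)·P(A) / P(B)

P(the item is flagged defective) = 9/10 × 13/100 + 3/100 × 87/100
= 117/1000 + 261/10000 = 1431/10000

P(the item is actually defective|the item is flagged defective) = (117/1000) / (1431/10000) = 130/159

P(the item is actually defective|the item is flagged defective) = 130/159 ≈ 81.76%


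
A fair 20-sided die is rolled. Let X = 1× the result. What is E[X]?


E[die] = (1+20)/2 = 21/2
E[X] = 1 × 21/2 = 21/2

E[X] = 21/2


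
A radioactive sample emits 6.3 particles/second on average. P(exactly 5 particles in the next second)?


Poisson(λ=6.3): P(X=5) = e^(-λ)×λ^k/k!
= e^(-6.3) × 6.3^5 / 5!
≈ 0.001836304777 × 9924.36543 / 120 ≈ 0.151868

P(X=5) ≈ 0.151868 ≈ 15.19%


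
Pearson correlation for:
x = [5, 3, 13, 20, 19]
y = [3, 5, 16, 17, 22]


n=5, Σx=60, Σy=63, Σxy=996, Σx²=964, Σy²=1063
r = (5×996 - 60×63)/√((5×964 - 60²)(5×1063 - 63²))
= 1200/√(1220×1346) = 1200/√1642120 ≈ 1200/1281.4523 ≈ 0.9364

r ≈ 0.9364


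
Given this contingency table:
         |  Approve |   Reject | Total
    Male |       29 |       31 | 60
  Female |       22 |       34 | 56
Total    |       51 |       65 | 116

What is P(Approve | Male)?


P(Approve | Male) = 29/(29+31) = 29/60

P(Approve|Male) = 29/60 ≈ 48.33%


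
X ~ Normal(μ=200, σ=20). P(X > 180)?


z = (180-200)/20 = -1.0
P(X > 180) = 1 - P(Z ≤ -1.0) = 1 - 0.1587 = 0.8413

P(X > 180) ≈ 0.8413


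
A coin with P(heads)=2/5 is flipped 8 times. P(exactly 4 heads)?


Binomial: P(X=4) = C(8,4)×p^4×(1-p)^4
= 70 × 16/625 × 81/625 = 18144/78125

P(X=4) = 18144/78125 ≈ 23.22%


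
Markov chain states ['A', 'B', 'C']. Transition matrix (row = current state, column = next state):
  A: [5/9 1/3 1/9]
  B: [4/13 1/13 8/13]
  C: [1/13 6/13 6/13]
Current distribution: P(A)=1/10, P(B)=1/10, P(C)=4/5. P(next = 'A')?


P(next=A) = Σᵢ P(now=i)×P(i→A)
= 1/10×5/9 + 1/10×4/13 + 4/5×1/13
= 1/18 + 2/65 + 4/65 = 173/1170

P = 173/1170 ≈ 0.1479


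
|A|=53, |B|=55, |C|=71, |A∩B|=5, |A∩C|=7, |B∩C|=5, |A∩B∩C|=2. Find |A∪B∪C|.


|A∪B∪C| = 53+55+71-5-7-5+2 = 164

|A∪B∪C| = 164


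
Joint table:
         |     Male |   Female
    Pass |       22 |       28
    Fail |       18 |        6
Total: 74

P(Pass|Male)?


P(Pass|Male) = 22/(22+18) = 22/40 = 11/20

P = 11/20 ≈ 55.00%


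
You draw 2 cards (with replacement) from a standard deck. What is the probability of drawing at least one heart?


P(not a heart) = 39/52 = 3/4
P(none in 2 draws) = (3/4)^2 = 9/16
P(≥1 heart) = 1 - 9/16 = 7/16

P = 7/16 ≈ 43.75%


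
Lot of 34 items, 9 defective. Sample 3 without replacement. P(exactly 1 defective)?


Hypergeometric: C(9,1)×C(25,2)/C(34,3)
= 9×300/5984 = 675/1496

P(X=1) = 675/1496 ≈ 45.12%


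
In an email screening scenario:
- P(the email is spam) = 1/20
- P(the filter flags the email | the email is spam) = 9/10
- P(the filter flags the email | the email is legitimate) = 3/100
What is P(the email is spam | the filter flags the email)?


Using Bayes' theorem:
P(A|B) = P(B|A)·P(A) / P(B)

P(the filter flags the email) = 9/10 × 1/20 + 3/100 × 19/20
= 9/200 + 57/2000 = 147/2000

P(the email is spam|the filter flags the email) = (9/200) / (147/2000) = 30/49

P(the email is spam|the filter flags the email) = 30/49 ≈ 61.22%


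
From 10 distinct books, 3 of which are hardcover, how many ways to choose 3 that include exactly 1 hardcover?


Choose 1 of the 3 hardcovers and 2 of the other 7 books:
C(3,1)×C(7,2) = 3×21 = 63

63


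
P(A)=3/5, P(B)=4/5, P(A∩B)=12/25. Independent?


P(A)×P(B) = 12/25
P(A∩B) = 12/25
Equal ✓ → Independent

Yes, independent


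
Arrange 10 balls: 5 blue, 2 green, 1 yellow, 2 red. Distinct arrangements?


10!/(5!×2!×1!×2!) = 7560

7560


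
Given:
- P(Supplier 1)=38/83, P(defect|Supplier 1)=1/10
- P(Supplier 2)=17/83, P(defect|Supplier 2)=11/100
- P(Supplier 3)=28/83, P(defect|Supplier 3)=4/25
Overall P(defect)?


P(B) = Σ P(B|Aᵢ)×P(Aᵢ)
  1/10×38/83 = 19/415
  11/100×17/83 = 187/8300
  4/25×28/83 = 112/2075
Sum = 203/1660

P(defect) = 203/1660 ≈ 12.23%


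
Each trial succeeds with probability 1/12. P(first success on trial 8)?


Geometric: P(X=8) = (1-p)^(k-1)×p = (11/12)^7×1/12 = 19487171/429981696

P(X=8) = 19487171/429981696 ≈ 4.53%


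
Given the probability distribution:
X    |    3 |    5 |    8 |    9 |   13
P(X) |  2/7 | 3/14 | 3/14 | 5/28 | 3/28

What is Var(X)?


E[X] = 93/14
E[X²] = 759/14
Var(X) = E[X²] - (E[X])² = 759/14 - 8649/196 = 1977/196

Var(X) = 1977/196 ≈ 10.0867


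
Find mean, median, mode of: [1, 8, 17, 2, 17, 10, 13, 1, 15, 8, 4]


Sorted: [1, 1, 2, 4, 8, 8, 10, 13, 15, 17, 17]
Mean = 96/11
Median = 8
Freq: {1: 2, 8: 2, 17: 2, 2: 1, 10: 1, 13: 1, 15: 1, 4: 1}
Mode: [1, 8, 17]

Mean=96/11, Median=8, Mode=[1, 8, 17]


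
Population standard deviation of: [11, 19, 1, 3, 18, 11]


Mean = 63/6 = 21/2
  (11-21/2)²=1/4
  (19-21/2)²=289/4
  (1-21/2)²=361/4
  (3-21/2)²=225/4
  (18-21/2)²=225/4
  (11-21/2)²=1/4
Σ(x-μ)² = 551/2
σ² = (551/2)/6 = 551/12

σ = √(551/12) ≈ 6.7762


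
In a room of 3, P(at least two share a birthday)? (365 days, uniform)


P(all different) = Π(365-i)/365 for i=0..2
= 0.991796
P(match) = 1 - 0.991796 = 0.008204

P ≈ 0.0082 ≈ 0.82%


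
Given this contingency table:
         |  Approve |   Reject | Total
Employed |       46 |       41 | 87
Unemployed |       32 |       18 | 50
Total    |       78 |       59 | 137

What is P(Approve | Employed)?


P(Approve | Employed) = 46/(46+41) = 46/87

P(Approve|Employed) = 46/87 ≈ 52.87%


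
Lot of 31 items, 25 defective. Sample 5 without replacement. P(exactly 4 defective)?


Hypergeometric: C(25,4)×C(6,1)/C(31,5)
= 12650×6/169911 = 25300/56637

P(X=4) = 25300/56637 ≈ 44.67%


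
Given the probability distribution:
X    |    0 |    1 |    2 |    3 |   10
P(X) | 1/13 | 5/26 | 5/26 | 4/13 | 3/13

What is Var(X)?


E[X] = 99/26
E[X²] = 697/26
Var(X) = E[X²] - (E[X])² = 697/26 - 9801/676 = 8321/676

Var(X) = 8321/676 ≈ 12.3092


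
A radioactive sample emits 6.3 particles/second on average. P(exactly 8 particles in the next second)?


Poisson(λ=6.3): P(X=8) = e^(-λ)×λ^k/k!
= e^(-6.3) × 6.3^8 / 8!
≈ 0.001836304777 × 2481557.80268 / 40320 ≈ 0.113018

P(X=8) ≈ 0.113018 ≈ 11.30%


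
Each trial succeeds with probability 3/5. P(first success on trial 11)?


Geometric: P(X=11) = (1-p)^(k-1)×p = (2/5)^10×3/5 = 3072/48828125

P(X=11) = 3072/48828125 ≈ 0.01%


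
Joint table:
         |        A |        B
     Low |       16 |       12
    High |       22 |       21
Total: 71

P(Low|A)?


P(Low|A) = 16/(16+22) = 16/38 = 8/19

P = 8/19 ≈ 42.11%


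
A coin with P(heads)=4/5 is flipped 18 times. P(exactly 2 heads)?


Binomial: P(X=2) = C(18,2)×p^2×(1-p)^16
= 153 × 16/25 × 1/152587890625 = 2448/3814697265625

P(X=2) = 2448/3814697265625 ≈ 0.00%


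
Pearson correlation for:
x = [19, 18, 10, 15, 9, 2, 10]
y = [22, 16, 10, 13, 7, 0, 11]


n=7, Σx=83, Σy=79, Σxy=1174, Σx²=1195, Σy²=1179
r = (7×1174 - 83×79)/√((7×1195 - 83²)(7×1179 - 79²))
= 1661/√(1476×2012) = 1661/√2969712 ≈ 1661/1723.2852 ≈ 0.9639

r ≈ 0.9639


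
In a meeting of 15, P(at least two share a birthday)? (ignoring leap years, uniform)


P(all different) = Π(365-i)/365 for i=0..14
= 0.747099
P(match) = 1 - 0.747099 = 0.252901

P ≈ 0.2529 ≈ 25.29%


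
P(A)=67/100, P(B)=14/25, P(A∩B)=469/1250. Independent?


P(A)×P(B) = 469/1250
P(A∩B) = 469/1250
Equal ✓ → Independent

Yes, independent


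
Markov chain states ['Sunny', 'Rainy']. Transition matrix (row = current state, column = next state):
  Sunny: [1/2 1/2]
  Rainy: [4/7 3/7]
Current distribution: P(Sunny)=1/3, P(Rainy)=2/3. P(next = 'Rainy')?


P(next=Rainy) = Σᵢ P(now=i)×P(i→Rainy)
= 1/3×1/2 + 2/3×3/7
= 1/6 + 2/7 = 19/42

P = 19/42 ≈ 0.4524


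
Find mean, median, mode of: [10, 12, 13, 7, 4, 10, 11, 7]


Sorted: [4, 7, 7, 10, 10, 11, 12, 13]
Mean = 74/8 = 37/4
Median = 10
Freq: {10: 2, 12: 1, 13: 1, 7: 2, 4: 1, 11: 1}
Mode: [7, 10]

Mean=37/4, Median=10, Mode=[7, 10]


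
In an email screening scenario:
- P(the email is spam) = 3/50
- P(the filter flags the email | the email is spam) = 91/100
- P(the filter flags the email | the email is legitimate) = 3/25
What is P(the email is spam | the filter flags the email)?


Using Bayes' theorem:
P(A|B) = P(B|A)·P(A) / P(B)

P(the filter flags the email) = 91/100 × 3/50 + 3/25 × 47/50
= 273/5000 + 141/1250 = 837/5000

P(the email is spam|the filter flags the email) = (273/5000) / (837/5000) = 91/279

P(the email is spam|the filter flags the email) = 91/279 ≈ 32.62%


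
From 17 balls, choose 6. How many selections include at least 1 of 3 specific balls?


Complement: C(17,6) - C(14,6) = 12376 - 3003 = 9373

9373


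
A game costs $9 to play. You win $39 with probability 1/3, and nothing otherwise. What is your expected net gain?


E[gain] = (39-9)×1/3 + (-9)×2/3
= 10 - 6 = 4

Expected net gain = $4 ≈ $4.00


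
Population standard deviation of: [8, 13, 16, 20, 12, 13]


Mean = 82/6 = 41/3
  (8-41/3)²=289/9
  (13-41/3)²=4/9
  (16-41/3)²=49/9
  (20-41/3)²=361/9
  (12-41/3)²=25/9
  (13-41/3)²=4/9
Σ(x-μ)² = 244/3
σ² = (244/3)/6 = 122/9

σ = √(122/9) ≈ 3.6818


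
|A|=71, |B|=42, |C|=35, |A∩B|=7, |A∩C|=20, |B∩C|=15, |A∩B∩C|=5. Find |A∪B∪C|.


|A∪B∪C| = 71+42+35-7-20-15+5 = 111

|A∪B∪C| = 111


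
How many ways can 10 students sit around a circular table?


Circular arrangements of 10 distinct objects: fix one position to break rotational symmetry.
(n-1)! = 9! = 362880

362880


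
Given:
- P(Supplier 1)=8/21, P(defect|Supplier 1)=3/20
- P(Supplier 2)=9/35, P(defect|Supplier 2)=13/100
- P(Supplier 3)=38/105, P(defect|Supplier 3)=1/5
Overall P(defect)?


P(B) = Σ P(B|Aᵢ)×P(Aᵢ)
  3/20×8/21 = 2/35
  13/100×9/35 = 117/3500
  1/5×38/105 = 38/525
Sum = 1711/10500

P(defect) = 1711/10500 ≈ 16.30%


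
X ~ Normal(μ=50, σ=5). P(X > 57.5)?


z = (57.5-50)/5 = 1.5
P(X > 57.5) = 1 - P(Z ≤ 1.5) = 1 - 0.9332 = 0.0668

P(X > 57.5) ≈ 0.0668


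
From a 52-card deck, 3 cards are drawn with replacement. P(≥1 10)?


P(not a 10) = 48/52 = 12/13
P(none in 3 draws) = (12/13)^3 = 1728/2197
P(≥1 10) = 1 - 1728/2197 = 469/2197

P = 469/2197 ≈ 21.35%


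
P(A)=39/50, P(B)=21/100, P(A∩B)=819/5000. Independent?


P(A)×P(B) = 819/5000
P(A∩B) = 819/5000
Equal ✓ → Independent

Yes, independent


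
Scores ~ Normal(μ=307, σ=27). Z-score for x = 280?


z = (x - μ)/σ = (280 - 307)/27 = -1.0

z = -1.0


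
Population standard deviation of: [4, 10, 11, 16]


Mean = 41/4
  (4-41/4)²=625/16
  (10-41/4)²=1/16
  (11-41/4)²=9/16
  (16-41/4)²=529/16
Σ(x-μ)² = 291/4
σ² = (291/4)/4 = 291/16

σ = √(291/16) ≈ 4.2647


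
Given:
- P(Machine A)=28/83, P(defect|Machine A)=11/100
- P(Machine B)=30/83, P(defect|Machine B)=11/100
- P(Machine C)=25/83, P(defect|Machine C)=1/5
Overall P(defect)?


P(B) = Σ P(B|Aᵢ)×P(Aᵢ)
  11/100×28/83 = 77/2075
  11/100×30/83 = 33/830
  1/5×25/83 = 5/83
Sum = 569/4150

P(defect) = 569/4150 ≈ 13.71%


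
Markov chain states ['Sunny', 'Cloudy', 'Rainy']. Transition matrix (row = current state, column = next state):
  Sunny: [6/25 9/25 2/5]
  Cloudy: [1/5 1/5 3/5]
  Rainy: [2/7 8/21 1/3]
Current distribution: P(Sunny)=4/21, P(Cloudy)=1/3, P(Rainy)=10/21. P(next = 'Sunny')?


P(next=Sunny) = Σᵢ P(now=i)×P(i→Sunny)
= 4/21×6/25 + 1/3×1/5 + 10/21×2/7
= 8/175 + 1/15 + 20/147 = 913/3675

P = 913/3675 ≈ 0.2484


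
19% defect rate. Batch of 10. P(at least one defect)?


P(all good) = (81/100)^10 = 12157665459056928801/100000000000000000000
P(≥1 defect) = 87842334540943071199/100000000000000000000

P = 87842334540943071199/100000000000000000000 ≈ 87.84%


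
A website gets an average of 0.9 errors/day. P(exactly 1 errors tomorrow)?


Poisson(λ=0.9): P(X=1) = e^(-λ)×λ^k/k!
= e^(-0.9) × 0.9^1 / 1!
≈ 0.4065696597 × 0.9 / 1 ≈ 0.365913

P(X=1) ≈ 0.365913 ≈ 36.59%


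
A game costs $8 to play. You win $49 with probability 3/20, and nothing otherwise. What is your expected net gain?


E[gain] = (49-8)×3/20 + (-8)×17/20
= 123/20 - 34/5 = -13/20

Expected net gain = $-13/20 ≈ $-0.65


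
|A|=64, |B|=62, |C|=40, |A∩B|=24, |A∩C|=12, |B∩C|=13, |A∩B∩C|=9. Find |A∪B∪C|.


|A∪B∪C| = 64+62+40-24-12-13+9 = 126

|A∪B∪C| = 126
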